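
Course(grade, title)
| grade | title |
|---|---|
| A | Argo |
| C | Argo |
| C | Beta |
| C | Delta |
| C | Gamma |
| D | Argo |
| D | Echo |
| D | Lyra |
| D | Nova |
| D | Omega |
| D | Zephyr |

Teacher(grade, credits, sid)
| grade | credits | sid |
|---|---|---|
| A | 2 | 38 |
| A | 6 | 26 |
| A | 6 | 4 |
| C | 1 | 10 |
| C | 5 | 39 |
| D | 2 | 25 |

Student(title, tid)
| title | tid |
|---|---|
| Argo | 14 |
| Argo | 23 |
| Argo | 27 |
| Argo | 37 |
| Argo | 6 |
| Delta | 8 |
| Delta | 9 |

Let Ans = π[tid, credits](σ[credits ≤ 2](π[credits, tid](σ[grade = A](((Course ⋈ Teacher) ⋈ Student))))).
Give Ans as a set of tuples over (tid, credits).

{(14, 2), (23, 2), (27, 2), (37, 2), (6, 2)}

Joining Course and Teacher on grade yields {(A, Argo, 2, 38), (A, Argo, 6, 26), (A, Argo, 6, 4), (C, Argo, 1, 10), (C, Argo, 5, 39), (C, Beta, 1, 10), (C, Beta, 5, 39), (C, Delta, 1, 10), (C, Delta, 5, 39), (C, Gamma, 1, 10), (C, Gamma, 5, 39), (D, Argo, 2, 25), (D, Echo, 2, 25), (D, Lyra, 2, 25), (D, Nova, 2, 25), (D, Omega, 2, 25), (D, Zephyr, 2, 25)}.
Joining (Course ⋈ Teacher) and Student on title yields {(A, Argo, 2, 38, 14), (A, Argo, 2, 38, 23), (A, Argo, 2, 38, 27), (A, Argo, 2, 38, 37), (A, Argo, 2, 38, 6), (A, Argo, 6, 26, 14), (A, Argo, 6, 26, 23), (A, Argo, 6, 26, 27), (A, Argo, 6, 26, 37), (A, Argo, 6, 26, 6), (A, Argo, 6, 4, 14), (A, Argo, 6, 4, 23), (A, Argo, 6, 4, 27), (A, Argo, 6, 4, 37), (A, Argo, 6, 4, 6), (C, Argo, 1, 10, 14), (C, Argo, 1, 10, 23), (C, Argo, 1, 10, 27), (C, Argo, 1, 10, 37), (C, Argo, 1, 10, 6), (C, Argo, 5, 39, 14), (C, Argo, 5, 39, 23), (C, Argo, 5, 39, 27), (C, Argo, 5, 39, 37), (C, Argo, 5, 39, 6), (C, Delta, 1, 10, 8), (C, Delta, 1, 10, 9), (C, Delta, 5, 39, 8), (C, Delta, 5, 39, 9), (D, Argo, 2, 25, 14), (D, Argo, 2, 25, 23), (D, Argo, 2, 25, 27), (D, Argo, 2, 25, 37), (D, Argo, 2, 25, 6)}.
Selection grade = A: {(A, Argo, 2, 38, 14), (A, Argo, 2, 38, 23), (A, Argo, 2, 38, 27), (A, Argo, 2, 38, 37), (A, Argo, 2, 38, 6), (A, Argo, 6, 26, 14), (A, Argo, 6, 26, 23), (A, Argo, 6, 26, 27), (A, Argo, 6, 26, 37), (A, Argo, 6, 26, 6), (A, Argo, 6, 4, 14), (A, Argo, 6, 4, 23), (A, Argo, 6, 4, 27), (A, Argo, 6, 4, 37), (A, Argo, 6, 4, 6)}
π_{credits, tid} gives {(2, 14), (2, 23), (2, 27), (2, 37), (2, 6), (6, 14), (6, 23), (6, 27), (6, 37), (6, 6)} (5 duplicate(s) eliminated).
Selection credits ≤ 2: {(2, 14), (2, 23), (2, 27), (2, 37), (2, 6)}
π_{tid, credits} gives {(14, 2), (23, 2), (27, 2), (37, 2), (6, 2)}.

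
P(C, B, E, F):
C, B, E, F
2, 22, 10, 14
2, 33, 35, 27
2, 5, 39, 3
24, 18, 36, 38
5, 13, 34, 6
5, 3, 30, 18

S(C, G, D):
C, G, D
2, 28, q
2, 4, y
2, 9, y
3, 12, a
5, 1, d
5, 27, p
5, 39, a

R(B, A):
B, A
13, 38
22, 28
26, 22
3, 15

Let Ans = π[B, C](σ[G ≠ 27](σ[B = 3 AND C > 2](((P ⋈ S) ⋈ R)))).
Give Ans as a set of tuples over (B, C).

{(3, 5)}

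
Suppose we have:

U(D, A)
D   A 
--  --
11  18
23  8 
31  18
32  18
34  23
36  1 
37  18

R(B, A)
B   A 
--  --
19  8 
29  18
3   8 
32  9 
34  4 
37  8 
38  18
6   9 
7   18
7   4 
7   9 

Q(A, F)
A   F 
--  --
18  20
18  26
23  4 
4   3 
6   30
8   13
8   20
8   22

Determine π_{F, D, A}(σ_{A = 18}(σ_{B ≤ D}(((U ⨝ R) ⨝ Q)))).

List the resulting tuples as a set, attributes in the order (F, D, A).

Joining U and R on A yields {(11, 18, 29), (11, 18, 38), (11, 18, 7), (23, 8, 19), (23, 8, 3), (23, 8, 37), (31, 18, 29), (31, 18, 38), (31, 18, 7), (32, 18, 29), (32, 18, 38), (32, 18, 7), (37, 18, 29), (37, 18, 38), (37, 18, 7)}.
Joining (U ⨝ R) and Q on A yields {(11, 18, 29, 20), (11, 18, 29, 26), (11, 18, 38, 20), (11, 18, 38, 26), (11, 18, 7, 20), (11, 18, 7, 26), (23, 8, 19, 13), (23, 8, 19, 20), (23, 8, 19, 22), (23, 8, 3, 13), (23, 8, 3, 20), (23, 8, 3, 22), (23, 8, 37, 13), (23, 8, 37, 20), (23, 8, 37, 22), (31, 18, 29, 20), (31, 18, 29, 26), (31, 18, 38, 20), (31, 18, 38, 26), (31, 18, 7, 20), (31, 18, 7, 26), (32, 18, 29, 20), (32, 18, 29, 26), (32, 18, 38, 20), (32, 18, 38, 26), (32, 18, 7, 20), (32, 18, 7, 26), (37, 18, 29, 20), (37, 18, 29, 26), (37, 18, 38, 20), (37, 18, 38, 26), (37, 18, 7, 20), (37, 18, 7, 26)}.
Apply σ_{B ≤ D}; surviving tuples: {(11, 18, 7, 20), (11, 18, 7, 26), (23, 8, 19, 13), (23, 8, 19, 20), (23, 8, 19, 22), (23, 8, 3, 13), (23, 8, 3, 20), (23, 8, 3, 22), (31, 18, 29, 20), (31, 18, 29, 26), (31, 18, 7, 20), (31, 18, 7, 26), (32, 18, 29, 20), (32, 18, 29, 26), (32, 18, 7, 20), (32, 18, 7, 26), (37, 18, 29, 20), (37, 18, 29, 26), (37, 18, 7, 20), (37, 18, 7, 26)}
Apply σ_{A = 18}; surviving tuples: {(11, 18, 7, 20), (11, 18, 7, 26), (31, 18, 29, 20), (31, 18, 29, 26), (31, 18, 7, 20), (31, 18, 7, 26), (32, 18, 29, 20), (32, 18, 29, 26), (32, 18, 7, 20), (32, 18, 7, 26), (37, 18, 29, 20), (37, 18, 29, 26), (37, 18, 7, 20), (37, 18, 7, 26)}
Keep only column(s) F, D, A (6 duplicate(s) eliminated): {(20, 11, 18), (20, 31, 18), (20, 32, 18), (20, 37, 18), (26, 11, 18), (26, 31, 18), (26, 32, 18), (26, 37, 18)}

{(20, 11, 18), (20, 31, 18), (20, 32, 18), (20, 37, 18), (26, 11, 18), (26, 31, 18), (26, 32, 18), (26, 37, 18)}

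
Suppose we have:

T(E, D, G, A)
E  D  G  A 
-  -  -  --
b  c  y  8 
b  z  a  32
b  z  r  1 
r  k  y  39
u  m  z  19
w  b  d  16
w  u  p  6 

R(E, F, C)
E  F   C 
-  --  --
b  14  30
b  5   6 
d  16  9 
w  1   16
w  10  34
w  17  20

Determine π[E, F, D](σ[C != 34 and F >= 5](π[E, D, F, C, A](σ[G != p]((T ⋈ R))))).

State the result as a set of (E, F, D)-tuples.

{(b, 14, c), (b, 14, z), (b, 5, c), (b, 5, z), (w, 17, b)}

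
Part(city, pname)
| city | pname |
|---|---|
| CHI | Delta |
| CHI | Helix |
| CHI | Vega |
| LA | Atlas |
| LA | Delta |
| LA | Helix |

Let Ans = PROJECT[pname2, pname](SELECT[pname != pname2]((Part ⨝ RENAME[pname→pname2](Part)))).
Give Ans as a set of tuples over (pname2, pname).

ρ[pname→pname2]: schema becomes (city, pname2); tuples unchanged.
Part ⋈ RENAME[pname→pname2](Part) (natural join on city): {(CHI, Delta, Delta), (CHI, Delta, Helix), (CHI, Delta, Vega), (CHI, Helix, Delta), (CHI, Helix, Helix), (CHI, Helix, Vega), (CHI, Vega, Delta), (CHI, Vega, Helix), (CHI, Vega, Vega), (LA, Atlas, Atlas), (LA, Atlas, Delta), (LA, Atlas, Helix), (LA, Delta, Atlas), (LA, Delta, Delta), (LA, Delta, Helix), (LA, Helix, Atlas), (LA, Helix, Delta), (LA, Helix, Helix)}
Filtering on pname != pname2 leaves {(CHI, Delta, Helix), (CHI, Delta, Vega), (CHI, Helix, Delta), (CHI, Helix, Vega), (CHI, Vega, Delta), (CHI, Vega, Helix), (LA, Atlas, Delta), (LA, Atlas, Helix), (LA, Delta, Atlas), (LA, Delta, Helix), (LA, Helix, Atlas), (LA, Helix, Delta)}.
Keep only column(s) pname2, pname (2 duplicate(s) eliminated): {(Atlas, Delta), (Atlas, Helix), (Delta, Atlas), (Delta, Helix), (Delta, Vega), (Helix, Atlas), (Helix, Delta), (Helix, Vega), (Vega, Delta), (Vega, Helix)}

{(Atlas, Delta), (Atlas, Helix), (Delta, Atlas), (Delta, Helix), (Delta, Vega), (Helix, Atlas), (Helix, Delta), (Helix, Vega), (Vega, Delta), (Vega, Helix)}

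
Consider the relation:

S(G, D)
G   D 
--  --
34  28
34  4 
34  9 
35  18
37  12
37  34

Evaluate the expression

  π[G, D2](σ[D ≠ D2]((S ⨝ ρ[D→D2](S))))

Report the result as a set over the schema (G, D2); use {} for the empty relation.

ρ[D→D2]: schema becomes (G, D2); tuples unchanged.
S ⋈ ρ[D→D2](S) (natural join on G): {(34, 28, 28), (34, 28, 4), (34, 28, 9), (34, 4, 28), (34, 4, 4), (34, 4, 9), (34, 9, 28), (34, 9, 4), (34, 9, 9), (35, 18, 18), (37, 12, 12), (37, 12, 34), (37, 34, 12), (37, 34, 34)}
Selection D ≠ D2: {(34, 28, 4), (34, 28, 9), (34, 4, 28), (34, 4, 9), (34, 9, 28), (34, 9, 4), (37, 12, 34), (37, 34, 12)}
Keep only column(s) G, D2 (3 duplicate(s) eliminated): {(34, 28), (34, 4), (34, 9), (37, 12), (37, 34)}

{(34, 28), (34, 4), (34, 9), (37, 12), (37, 34)}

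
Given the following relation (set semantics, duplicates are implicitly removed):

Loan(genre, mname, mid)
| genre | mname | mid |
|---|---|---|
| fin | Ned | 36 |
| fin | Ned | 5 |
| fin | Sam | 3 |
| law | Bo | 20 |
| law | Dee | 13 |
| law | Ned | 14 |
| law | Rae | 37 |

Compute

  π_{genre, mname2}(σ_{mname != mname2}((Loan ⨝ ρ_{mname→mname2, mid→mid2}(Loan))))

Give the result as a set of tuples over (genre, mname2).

ρ[mname→mname2, mid→mid2]: schema becomes (genre, mname2, mid2); tuples unchanged.
Loan ⋈ ρ_{mname→mname2, mid→mid2}(Loan) (natural join on genre): {(fin, Ned, 36, Ned, 36), (fin, Ned, 36, Ned, 5), (fin, Ned, 36, Sam, 3), (fin, Ned, 5, Ned, 36), (fin, Ned, 5, Ned, 5), (fin, Ned, 5, Sam, 3), (fin, Sam, 3, Ned, 36), (fin, Sam, 3, Ned, 5), (fin, Sam, 3, Sam, 3), (law, Bo, 20, Bo, 20), (law, Bo, 20, Dee, 13), (law, Bo, 20, Ned, 14), (law, Bo, 20, Rae, 37), (law, Dee, 13, Bo, 20), (law, Dee, 13, Dee, 13), (law, Dee, 13, Ned, 14), (law, Dee, 13, Rae, 37), (law, Ned, 14, Bo, 20), (law, Ned, 14, Dee, 13), (law, Ned, 14, Ned, 14), (law, Ned, 14, Rae, 37), (law, Rae, 37, Bo, 20), (law, Rae, 37, Dee, 13), (law, Rae, 37, Ned, 14), (law, Rae, 37, Rae, 37)}
Apply σ_{mname != mname2}; surviving tuples: {(fin, Ned, 36, Sam, 3), (fin, Ned, 5, Sam, 3), (fin, Sam, 3, Ned, 36), (fin, Sam, 3, Ned, 5), (law, Bo, 20, Dee, 13), (law, Bo, 20, Ned, 14), (law, Bo, 20, Rae, 37), (law, Dee, 13, Bo, 20), (law, Dee, 13, Ned, 14), (law, Dee, 13, Rae, 37), (law, Ned, 14, Bo, 20), (law, Ned, 14, Dee, 13), (law, Ned, 14, Rae, 37), (law, Rae, 37, Bo, 20), (law, Rae, 37, Dee, 13), (law, Rae, 37, Ned, 14)}
Keep only column(s) genre, mname2 (10 duplicate(s) eliminated): {(fin, Ned), (fin, Sam), (law, Bo), (law, Dee), (law, Ned), (law, Rae)}

{(fin, Ned), (fin, Sam), (law, Bo), (law, Dee), (law, Ned), (law, Rae)}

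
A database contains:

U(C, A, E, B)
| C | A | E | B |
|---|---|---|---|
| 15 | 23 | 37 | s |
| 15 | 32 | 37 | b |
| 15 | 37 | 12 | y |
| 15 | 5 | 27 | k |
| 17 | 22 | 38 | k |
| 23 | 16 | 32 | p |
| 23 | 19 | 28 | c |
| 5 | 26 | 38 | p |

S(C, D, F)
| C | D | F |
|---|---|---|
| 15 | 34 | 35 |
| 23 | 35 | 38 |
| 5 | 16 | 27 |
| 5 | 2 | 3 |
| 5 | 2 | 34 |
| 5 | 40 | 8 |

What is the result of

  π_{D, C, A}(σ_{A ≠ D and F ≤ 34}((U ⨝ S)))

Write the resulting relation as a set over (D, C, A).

Joining U and S on C yields {(15, 23, 37, s, 34, 35), (15, 32, 37, b, 34, 35), (15, 37, 12, y, 34, 35), (15, 5, 27, k, 34, 35), (23, 16, 32, p, 35, 38), (23, 19, 28, c, 35, 38), (5, 26, 38, p, 16, 27), (5, 26, 38, p, 2, 3), (5, 26, 38, p, 2, 34), (5, 26, 38, p, 40, 8)}.
Selection A ≠ D and F ≤ 34: {(5, 26, 38, p, 16, 27), (5, 26, 38, p, 2, 3), (5, 26, 38, p, 2, 34), (5, 26, 38, p, 40, 8)}
Keep only column(s) D, C, A (1 duplicate(s) eliminated): {(16, 5, 26), (2, 5, 26), (40, 5, 26)}

{(16, 5, 26), (2, 5, 26), (40, 5, 26)}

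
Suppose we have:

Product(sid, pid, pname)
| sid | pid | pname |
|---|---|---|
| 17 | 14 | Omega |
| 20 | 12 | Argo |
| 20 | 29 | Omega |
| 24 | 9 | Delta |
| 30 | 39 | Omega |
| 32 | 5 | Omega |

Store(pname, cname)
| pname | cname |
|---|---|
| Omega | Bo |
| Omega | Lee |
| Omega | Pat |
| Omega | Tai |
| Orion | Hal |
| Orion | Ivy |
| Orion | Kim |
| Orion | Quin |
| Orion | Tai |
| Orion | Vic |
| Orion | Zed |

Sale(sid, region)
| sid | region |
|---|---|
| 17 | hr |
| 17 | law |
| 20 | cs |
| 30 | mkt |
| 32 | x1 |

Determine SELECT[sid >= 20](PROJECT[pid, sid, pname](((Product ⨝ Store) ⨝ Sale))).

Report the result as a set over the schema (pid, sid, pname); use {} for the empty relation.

Natural join on pname: {(17, 14, Omega, Bo), (17, 14, Omega, Lee), (17, 14, Omega, Pat), (17, 14, Omega, Tai), (20, 29, Omega, Bo), (20, 29, Omega, Lee), (20, 29, Omega, Pat), (20, 29, Omega, Tai), (30, 39, Omega, Bo), (30, 39, Omega, Lee), (30, 39, Omega, Pat), (30, 39, Omega, Tai), (32, 5, Omega, Bo), (32, 5, Omega, Lee), (32, 5, Omega, Pat), (32, 5, Omega, Tai)}
Natural join on sid: {(17, 14, Omega, Bo, hr), (17, 14, Omega, Bo, law), (17, 14, Omega, Lee, hr), (17, 14, Omega, Lee, law), (17, 14, Omega, Pat, hr), (17, 14, Omega, Pat, law), (17, 14, Omega, Tai, hr), (17, 14, Omega, Tai, law), (20, 29, Omega, Bo, cs), (20, 29, Omega, Lee, cs), (20, 29, Omega, Pat, cs), (20, 29, Omega, Tai, cs), (30, 39, Omega, Bo, mkt), (30, 39, Omega, Lee, mkt), (30, 39, Omega, Pat, mkt), (30, 39, Omega, Tai, mkt), (32, 5, Omega, Bo, x1), (32, 5, Omega, Lee, x1), (32, 5, Omega, Pat, x1), (32, 5, Omega, Tai, x1)}
π[pid, sid, pname]: project onto (pid, sid, pname) (16 duplicate(s) eliminated) → {(14, 17, Omega), (29, 20, Omega), (39, 30, Omega), (5, 32, Omega)}
Selection sid >= 20: {(29, 20, Omega), (39, 30, Omega), (5, 32, Omega)}

{(29, 20, Omega), (39, 30, Omega), (5, 32, Omega)}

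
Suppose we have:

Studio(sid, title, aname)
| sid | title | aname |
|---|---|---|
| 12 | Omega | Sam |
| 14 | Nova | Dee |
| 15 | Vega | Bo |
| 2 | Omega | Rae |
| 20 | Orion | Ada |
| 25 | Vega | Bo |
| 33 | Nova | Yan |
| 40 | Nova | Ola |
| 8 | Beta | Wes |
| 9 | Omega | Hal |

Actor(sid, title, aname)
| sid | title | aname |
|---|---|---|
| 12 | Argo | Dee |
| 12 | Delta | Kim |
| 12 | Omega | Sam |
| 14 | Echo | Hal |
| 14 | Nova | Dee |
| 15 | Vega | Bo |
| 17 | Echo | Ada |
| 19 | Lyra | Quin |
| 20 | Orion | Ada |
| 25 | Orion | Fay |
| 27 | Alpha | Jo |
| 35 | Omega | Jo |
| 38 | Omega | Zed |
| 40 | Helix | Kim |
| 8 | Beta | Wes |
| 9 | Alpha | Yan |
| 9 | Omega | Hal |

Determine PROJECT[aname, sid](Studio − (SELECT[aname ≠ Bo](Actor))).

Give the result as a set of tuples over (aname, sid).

{(Bo, 15), (Bo, 25), (Ola, 40), (Rae, 2), (Yan, 33)}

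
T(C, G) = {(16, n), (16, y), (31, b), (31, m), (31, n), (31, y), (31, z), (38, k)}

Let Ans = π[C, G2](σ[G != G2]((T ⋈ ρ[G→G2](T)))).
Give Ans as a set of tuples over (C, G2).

{(16, n), (16, y), (31, b), (31, m), (31, n), (31, y), (31, z)}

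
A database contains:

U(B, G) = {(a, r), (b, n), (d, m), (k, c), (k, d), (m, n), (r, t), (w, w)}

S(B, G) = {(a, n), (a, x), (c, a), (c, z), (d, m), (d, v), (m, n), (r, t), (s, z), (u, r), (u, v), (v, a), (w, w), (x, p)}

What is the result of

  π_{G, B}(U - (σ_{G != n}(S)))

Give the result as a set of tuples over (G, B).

Apply σ_{G != n}; surviving tuples: {(a, x), (c, a), (c, z), (d, m), (d, v), (r, t), (s, z), (u, r), (u, v), (v, a), (w, w), (x, p)}
Taking the difference: {(a, r), (b, n), (k, c), (k, d), (m, n)}
Projecting to G, B: {(c, k), (d, k), (n, b), (n, m), (r, a)}

{(c, k), (d, k), (n, b), (n, m), (r, a)}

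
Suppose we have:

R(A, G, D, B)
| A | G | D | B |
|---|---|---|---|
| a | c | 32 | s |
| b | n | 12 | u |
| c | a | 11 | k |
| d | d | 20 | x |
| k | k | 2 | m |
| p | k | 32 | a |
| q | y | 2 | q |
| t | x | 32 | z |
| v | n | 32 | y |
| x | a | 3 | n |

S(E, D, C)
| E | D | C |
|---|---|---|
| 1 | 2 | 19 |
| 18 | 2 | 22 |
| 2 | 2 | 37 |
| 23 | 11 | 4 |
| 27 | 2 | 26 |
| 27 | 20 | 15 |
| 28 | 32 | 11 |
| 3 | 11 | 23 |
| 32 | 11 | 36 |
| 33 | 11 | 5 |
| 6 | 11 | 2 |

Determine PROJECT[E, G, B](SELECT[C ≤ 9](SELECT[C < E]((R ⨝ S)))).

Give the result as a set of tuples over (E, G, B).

Natural join on D: {(a, c, 32, s, 28, 11), (c, a, 11, k, 23, 4), (c, a, 11, k, 3, 23), (c, a, 11, k, 32, 36), (c, a, 11, k, 33, 5), (c, a, 11, k, 6, 2), (d, d, 20, x, 27, 15), (k, k, 2, m, 1, 19), (k, k, 2, m, 18, 22), (k, k, 2, m, 2, 37), (k, k, 2, m, 27, 26), (p, k, 32, a, 28, 11), (q, y, 2, q, 1, 19), (q, y, 2, q, 18, 22), (q, y, 2, q, 2, 37), (q, y, 2, q, 27, 26), (t, x, 32, z, 28, 11), (v, n, 32, y, 28, 11)}
Selection C < E: {(a, c, 32, s, 28, 11), (c, a, 11, k, 23, 4), (c, a, 11, k, 33, 5), (c, a, 11, k, 6, 2), (d, d, 20, x, 27, 15), (k, k, 2, m, 27, 26), (p, k, 32, a, 28, 11), (q, y, 2, q, 27, 26), (t, x, 32, z, 28, 11), (v, n, 32, y, 28, 11)}
Selection C ≤ 9: {(c, a, 11, k, 23, 4), (c, a, 11, k, 33, 5), (c, a, 11, k, 6, 2)}
π_{E, G, B} gives {(23, a, k), (33, a, k), (6, a, k)}.

{(23, a, k), (33, a, k), (6, a, k)}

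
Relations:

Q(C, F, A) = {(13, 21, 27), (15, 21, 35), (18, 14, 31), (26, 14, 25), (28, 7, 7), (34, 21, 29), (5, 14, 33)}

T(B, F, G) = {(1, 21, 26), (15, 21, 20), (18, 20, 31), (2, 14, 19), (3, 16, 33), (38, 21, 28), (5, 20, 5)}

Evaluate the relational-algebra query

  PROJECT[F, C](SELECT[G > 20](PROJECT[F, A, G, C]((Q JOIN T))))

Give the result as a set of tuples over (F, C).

{(21, 13), (21, 15), (21, 34)}

Natural join on F: {(13, 21, 27, 1, 26), (13, 21, 27, 15, 20), (13, 21, 27, 38, 28), (15, 21, 35, 1, 26), (15, 21, 35, 15, 20), (15, 21, 35, 38, 28), (18, 14, 31, 2, 19), (26, 14, 25, 2, 19), (34, 21, 29, 1, 26), (34, 21, 29, 15, 20), (34, 21, 29, 38, 28), (5, 14, 33, 2, 19)}
π[F, A, G, C]: project onto (F, A, G, C) → {(14, 25, 19, 26), (14, 31, 19, 18), (14, 33, 19, 5), (21, 27, 20, 13), (21, 27, 26, 13), (21, 27, 28, 13), (21, 29, 20, 34), (21, 29, 26, 34), (21, 29, 28, 34), (21, 35, 20, 15), (21, 35, 26, 15), (21, 35, 28, 15)}
Selection G > 20: {(21, 27, 26, 13), (21, 27, 28, 13), (21, 29, 26, 34), (21, 29, 28, 34), (21, 35, 26, 15), (21, 35, 28, 15)}
π[F, C]: project onto (F, C) (3 duplicate(s) eliminated) → {(21, 13), (21, 15), (21, 34)}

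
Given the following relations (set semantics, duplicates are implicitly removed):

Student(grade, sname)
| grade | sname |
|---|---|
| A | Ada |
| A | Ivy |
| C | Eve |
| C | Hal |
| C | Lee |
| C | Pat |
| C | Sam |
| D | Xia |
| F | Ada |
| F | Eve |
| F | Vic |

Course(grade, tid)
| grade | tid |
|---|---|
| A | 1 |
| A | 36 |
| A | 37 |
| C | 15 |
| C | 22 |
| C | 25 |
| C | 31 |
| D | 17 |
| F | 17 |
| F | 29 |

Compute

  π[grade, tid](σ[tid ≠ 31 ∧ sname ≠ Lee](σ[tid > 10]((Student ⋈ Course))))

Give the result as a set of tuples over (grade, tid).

Joining Student and Course on grade yields {(A, Ada, 1), (A, Ada, 36), (A, Ada, 37), (A, Ivy, 1), (A, Ivy, 36), (A, Ivy, 37), (C, Eve, 15), (C, Eve, 22), (C, Eve, 25), (C, Eve, 31), (C, Hal, 15), (C, Hal, 22), (C, Hal, 25), (C, Hal, 31), (C, Lee, 15), (C, Lee, 22), (C, Lee, 25), (C, Lee, 31), (C, Pat, 15), (C, Pat, 22), (C, Pat, 25), (C, Pat, 31), (C, Sam, 15), (C, Sam, 22), (C, Sam, 25), (C, Sam, 31), (D, Xia, 17), (F, Ada, 17), (F, Ada, 29), (F, Eve, 17), (F, Eve, 29), (F, Vic, 17), (F, Vic, 29)}.
Selection tid > 10: {(A, Ada, 36), (A, Ada, 37), (A, Ivy, 36), (A, Ivy, 37), (C, Eve, 15), (C, Eve, 22), (C, Eve, 25), (C, Eve, 31), (C, Hal, 15), (C, Hal, 22), (C, Hal, 25), (C, Hal, 31), (C, Lee, 15), (C, Lee, 22), (C, Lee, 25), (C, Lee, 31), (C, Pat, 15), (C, Pat, 22), (C, Pat, 25), (C, Pat, 31), (C, Sam, 15), (C, Sam, 22), (C, Sam, 25), (C, Sam, 31), (D, Xia, 17), (F, Ada, 17), (F, Ada, 29), (F, Eve, 17), (F, Eve, 29), (F, Vic, 17), (F, Vic, 29)}
Selection tid ≠ 31 ∧ sname ≠ Lee: {(A, Ada, 36), (A, Ada, 37), (A, Ivy, 36), (A, Ivy, 37), (C, Eve, 15), (C, Eve, 22), (C, Eve, 25), (C, Hal, 15), (C, Hal, 22), (C, Hal, 25), (C, Pat, 15), (C, Pat, 22), (C, Pat, 25), (C, Sam, 15), (C, Sam, 22), (C, Sam, 25), (D, Xia, 17), (F, Ada, 17), (F, Ada, 29), (F, Eve, 17), (F, Eve, 29), (F, Vic, 17), (F, Vic, 29)}
Projecting to grade, tid (15 duplicate(s) eliminated): {(A, 36), (A, 37), (C, 15), (C, 22), (C, 25), (D, 17), (F, 17), (F, 29)}

{(A, 36), (A, 37), (C, 15), (C, 22), (C, 25), (D, 17), (F, 17), (F, 29)}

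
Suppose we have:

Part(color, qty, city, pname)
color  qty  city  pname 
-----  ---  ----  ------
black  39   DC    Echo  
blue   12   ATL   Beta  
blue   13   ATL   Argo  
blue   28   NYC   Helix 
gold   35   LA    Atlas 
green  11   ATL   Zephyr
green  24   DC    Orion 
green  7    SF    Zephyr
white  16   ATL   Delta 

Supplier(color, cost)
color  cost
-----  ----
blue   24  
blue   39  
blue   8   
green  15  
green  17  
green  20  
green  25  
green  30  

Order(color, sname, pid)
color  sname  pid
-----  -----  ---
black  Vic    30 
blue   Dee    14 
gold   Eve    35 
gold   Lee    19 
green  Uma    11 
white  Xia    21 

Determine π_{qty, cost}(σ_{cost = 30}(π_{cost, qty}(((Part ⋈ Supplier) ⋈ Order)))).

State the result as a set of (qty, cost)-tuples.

{(11, 30), (24, 30), (7, 30)}

Joining Part and Supplier on color yields {(blue, 12, ATL, Beta, 24), (blue, 12, ATL, Beta, 39), (blue, 12, ATL, Beta, 8), (blue, 13, ATL, Argo, 24), (blue, 13, ATL, Argo, 39), (blue, 13, ATL, Argo, 8), (blue, 28, NYC, Helix, 24), (blue, 28, NYC, Helix, 39), (blue, 28, NYC, Helix, 8), (green, 11, ATL, Zephyr, 15), (green, 11, ATL, Zephyr, 17), (green, 11, ATL, Zephyr, 20), (green, 11, ATL, Zephyr, 25), (green, 11, ATL, Zephyr, 30), (green, 24, DC, Orion, 15), (green, 24, DC, Orion, 17), (green, 24, DC, Orion, 20), (green, 24, DC, Orion, 25), (green, 24, DC, Orion, 30), (green, 7, SF, Zephyr, 15), (green, 7, SF, Zephyr, 17), (green, 7, SF, Zephyr, 20), (green, 7, SF, Zephyr, 25), (green, 7, SF, Zephyr, 30)}.
Joining (Part ⋈ Supplier) and Order on color yields {(blue, 12, ATL, Beta, 24, Dee, 14), (blue, 12, ATL, Beta, 39, Dee, 14), (blue, 12, ATL, Beta, 8, Dee, 14), (blue, 13, ATL, Argo, 24, Dee, 14), (blue, 13, ATL, Argo, 39, Dee, 14), (blue, 13, ATL, Argo, 8, Dee, 14), (blue, 28, NYC, Helix, 24, Dee, 14), (blue, 28, NYC, Helix, 39, Dee, 14), (blue, 28, NYC, Helix, 8, Dee, 14), (green, 11, ATL, Zephyr, 15, Uma, 11), (green, 11, ATL, Zephyr, 17, Uma, 11), (green, 11, ATL, Zephyr, 20, Uma, 11), (green, 11, ATL, Zephyr, 25, Uma, 11), (green, 11, ATL, Zephyr, 30, Uma, 11), (green, 24, DC, Orion, 15, Uma, 11), (green, 24, DC, Orion, 17, Uma, 11), (green, 24, DC, Orion, 20, Uma, 11), (green, 24, DC, Orion, 25, Uma, 11), (green, 24, DC, Orion, 30, Uma, 11), (green, 7, SF, Zephyr, 15, Uma, 11), (green, 7, SF, Zephyr, 17, Uma, 11), (green, 7, SF, Zephyr, 20, Uma, 11), (green, 7, SF, Zephyr, 25, Uma, 11), (green, 7, SF, Zephyr, 30, Uma, 11)}.
π_{cost, qty} gives {(15, 11), (15, 24), (15, 7), (17, 11), (17, 24), (17, 7), (20, 11), (20, 24), (20, 7), (24, 12), (24, 13), (24, 28), (25, 11), (25, 24), (25, 7), (30, 11), (30, 24), (30, 7), (39, 12), (39, 13), (39, 28), (8, 12), (8, 13), (8, 28)}.
Selection cost = 30: {(30, 11), (30, 24), (30, 7)}
π_{qty, cost} gives {(11, 30), (24, 30), (7, 30)}.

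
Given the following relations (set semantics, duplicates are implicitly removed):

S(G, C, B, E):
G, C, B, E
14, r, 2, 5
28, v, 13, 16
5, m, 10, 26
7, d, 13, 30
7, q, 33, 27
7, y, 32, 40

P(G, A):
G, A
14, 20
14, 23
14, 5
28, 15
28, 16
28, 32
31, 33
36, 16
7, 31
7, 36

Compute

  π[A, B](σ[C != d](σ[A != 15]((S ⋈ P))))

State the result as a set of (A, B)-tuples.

S ⋈ P (natural join on G): {(14, r, 2, 5, 20), (14, r, 2, 5, 23), (14, r, 2, 5, 5), (28, v, 13, 16, 15), (28, v, 13, 16, 16), (28, v, 13, 16, 32), (7, d, 13, 30, 31), (7, d, 13, 30, 36), (7, q, 33, 27, 31), (7, q, 33, 27, 36), (7, y, 32, 40, 31), (7, y, 32, 40, 36)}
Apply σ_{A != 15}; surviving tuples: {(14, r, 2, 5, 20), (14, r, 2, 5, 23), (14, r, 2, 5, 5), (28, v, 13, 16, 16), (28, v, 13, 16, 32), (7, d, 13, 30, 31), (7, d, 13, 30, 36), (7, q, 33, 27, 31), (7, q, 33, 27, 36), (7, y, 32, 40, 31), (7, y, 32, 40, 36)}
Apply σ_{C != d}; surviving tuples: {(14, r, 2, 5, 20), (14, r, 2, 5, 23), (14, r, 2, 5, 5), (28, v, 13, 16, 16), (28, v, 13, 16, 32), (7, q, 33, 27, 31), (7, q, 33, 27, 36), (7, y, 32, 40, 31), (7, y, 32, 40, 36)}
π[A, B]: project onto (A, B) → {(16, 13), (20, 2), (23, 2), (31, 32), (31, 33), (32, 13), (36, 32), (36, 33), (5, 2)}

{(16, 13), (20, 2), (23, 2), (31, 32), (31, 33), (32, 13), (36, 32), (36, 33), (5, 2)}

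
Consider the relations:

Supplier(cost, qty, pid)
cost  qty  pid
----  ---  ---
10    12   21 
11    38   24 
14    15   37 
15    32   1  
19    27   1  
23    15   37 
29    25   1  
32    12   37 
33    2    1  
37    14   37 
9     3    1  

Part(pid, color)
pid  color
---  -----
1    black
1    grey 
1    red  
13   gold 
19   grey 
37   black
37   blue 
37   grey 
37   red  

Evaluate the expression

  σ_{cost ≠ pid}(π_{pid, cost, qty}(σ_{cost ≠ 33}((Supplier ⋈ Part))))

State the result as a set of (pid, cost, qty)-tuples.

Joining Supplier and Part on pid yields {(14, 15, 37, black), (14, 15, 37, blue), (14, 15, 37, grey), (14, 15, 37, red), (15, 32, 1, black), (15, 32, 1, grey), (15, 32, 1, red), (19, 27, 1, black), (19, 27, 1, grey), (19, 27, 1, red), (23, 15, 37, black), (23, 15, 37, blue), (23, 15, 37, grey), (23, 15, 37, red), (29, 25, 1, black), (29, 25, 1, grey), (29, 25, 1, red), (32, 12, 37, black), (32, 12, 37, blue), (32, 12, 37, grey), (32, 12, 37, red), (33, 2, 1, black), (33, 2, 1, grey), (33, 2, 1, red), (37, 14, 37, black), (37, 14, 37, blue), (37, 14, 37, grey), (37, 14, 37, red), (9, 3, 1, black), (9, 3, 1, grey), (9, 3, 1, red)}.
Selection cost ≠ 33: {(14, 15, 37, black), (14, 15, 37, blue), (14, 15, 37, grey), (14, 15, 37, red), (15, 32, 1, black), (15, 32, 1, grey), (15, 32, 1, red), (19, 27, 1, black), (19, 27, 1, grey), (19, 27, 1, red), (23, 15, 37, black), (23, 15, 37, blue), (23, 15, 37, grey), (23, 15, 37, red), (29, 25, 1, black), (29, 25, 1, grey), (29, 25, 1, red), (32, 12, 37, black), (32, 12, 37, blue), (32, 12, 37, grey), (32, 12, 37, red), (37, 14, 37, black), (37, 14, 37, blue), (37, 14, 37, grey), (37, 14, 37, red), (9, 3, 1, black), (9, 3, 1, grey), (9, 3, 1, red)}
Keep only column(s) pid, cost, qty (20 duplicate(s) eliminated): {(1, 15, 32), (1, 19, 27), (1, 29, 25), (1, 9, 3), (37, 14, 15), (37, 23, 15), (37, 32, 12), (37, 37, 14)}
Selection cost ≠ pid: {(1, 15, 32), (1, 19, 27), (1, 29, 25), (1, 9, 3), (37, 14, 15), (37, 23, 15), (37, 32, 12)}

{(1, 15, 32), (1, 19, 27), (1, 29, 25), (1, 9, 3), (37, 14, 15), (37, 23, 15), (37, 32, 12)}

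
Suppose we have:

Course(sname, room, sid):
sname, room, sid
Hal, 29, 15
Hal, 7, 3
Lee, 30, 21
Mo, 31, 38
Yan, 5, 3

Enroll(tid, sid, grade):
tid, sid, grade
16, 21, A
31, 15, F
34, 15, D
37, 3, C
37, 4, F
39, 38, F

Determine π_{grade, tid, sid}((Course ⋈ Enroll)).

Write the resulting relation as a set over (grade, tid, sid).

Course ⋈ Enroll (natural join on sid): {(Hal, 29, 15, 31, F), (Hal, 29, 15, 34, D), (Hal, 7, 3, 37, C), (Lee, 30, 21, 16, A), (Mo, 31, 38, 39, F), (Yan, 5, 3, 37, C)}
π[grade, tid, sid]: project onto (grade, tid, sid) (1 duplicate(s) eliminated) → {(A, 16, 21), (C, 37, 3), (D, 34, 15), (F, 31, 15), (F, 39, 38)}

{(A, 16, 21), (C, 37, 3), (D, 34, 15), (F, 31, 15), (F, 39, 38)}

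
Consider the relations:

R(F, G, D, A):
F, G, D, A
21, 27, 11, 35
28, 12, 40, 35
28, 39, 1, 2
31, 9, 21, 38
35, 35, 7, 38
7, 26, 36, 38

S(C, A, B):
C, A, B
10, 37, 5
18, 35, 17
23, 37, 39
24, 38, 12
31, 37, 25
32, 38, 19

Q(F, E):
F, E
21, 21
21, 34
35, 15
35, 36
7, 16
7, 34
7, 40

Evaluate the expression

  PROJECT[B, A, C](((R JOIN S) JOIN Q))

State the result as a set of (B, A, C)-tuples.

R ⋈ S (natural join on A): {(21, 27, 11, 35, 18, 17), (28, 12, 40, 35, 18, 17), (31, 9, 21, 38, 24, 12), (31, 9, 21, 38, 32, 19), (35, 35, 7, 38, 24, 12), (35, 35, 7, 38, 32, 19), (7, 26, 36, 38, 24, 12), (7, 26, 36, 38, 32, 19)}
(R JOIN S) ⋈ Q (natural join on F): {(21, 27, 11, 35, 18, 17, 21), (21, 27, 11, 35, 18, 17, 34), (35, 35, 7, 38, 24, 12, 15), (35, 35, 7, 38, 24, 12, 36), (35, 35, 7, 38, 32, 19, 15), (35, 35, 7, 38, 32, 19, 36), (7, 26, 36, 38, 24, 12, 16), (7, 26, 36, 38, 24, 12, 34), (7, 26, 36, 38, 24, 12, 40), (7, 26, 36, 38, 32, 19, 16), (7, 26, 36, 38, 32, 19, 34), (7, 26, 36, 38, 32, 19, 40)}
Keep only column(s) B, A, C (9 duplicate(s) eliminated): {(12, 38, 24), (17, 35, 18), (19, 38, 32)}

{(12, 38, 24), (17, 35, 18), (19, 38, 32)}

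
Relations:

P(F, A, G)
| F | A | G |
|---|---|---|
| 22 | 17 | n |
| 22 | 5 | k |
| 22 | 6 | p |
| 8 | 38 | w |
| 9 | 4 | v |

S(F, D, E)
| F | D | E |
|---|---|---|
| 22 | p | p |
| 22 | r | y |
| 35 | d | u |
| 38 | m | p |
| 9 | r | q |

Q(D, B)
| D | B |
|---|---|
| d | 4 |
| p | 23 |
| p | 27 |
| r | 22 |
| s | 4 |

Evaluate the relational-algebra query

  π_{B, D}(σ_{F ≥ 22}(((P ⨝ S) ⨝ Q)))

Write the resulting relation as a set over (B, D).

{(22, r), (23, p), (27, p)}

Natural join on F: {(22, 17, n, p, p), (22, 17, n, r, y), (22, 5, k, p, p), (22, 5, k, r, y), (22, 6, p, p, p), (22, 6, p, r, y), (9, 4, v, r, q)}
Natural join on D: {(22, 17, n, p, p, 23), (22, 17, n, p, p, 27), (22, 17, n, r, y, 22), (22, 5, k, p, p, 23), (22, 5, k, p, p, 27), (22, 5, k, r, y, 22), (22, 6, p, p, p, 23), (22, 6, p, p, p, 27), (22, 6, p, r, y, 22), (9, 4, v, r, q, 22)}
Selection F ≥ 22: {(22, 17, n, p, p, 23), (22, 17, n, p, p, 27), (22, 17, n, r, y, 22), (22, 5, k, p, p, 23), (22, 5, k, p, p, 27), (22, 5, k, r, y, 22), (22, 6, p, p, p, 23), (22, 6, p, p, p, 27), (22, 6, p, r, y, 22)}
Projecting to B, D (6 duplicate(s) eliminated): {(22, r), (23, p), (27, p)}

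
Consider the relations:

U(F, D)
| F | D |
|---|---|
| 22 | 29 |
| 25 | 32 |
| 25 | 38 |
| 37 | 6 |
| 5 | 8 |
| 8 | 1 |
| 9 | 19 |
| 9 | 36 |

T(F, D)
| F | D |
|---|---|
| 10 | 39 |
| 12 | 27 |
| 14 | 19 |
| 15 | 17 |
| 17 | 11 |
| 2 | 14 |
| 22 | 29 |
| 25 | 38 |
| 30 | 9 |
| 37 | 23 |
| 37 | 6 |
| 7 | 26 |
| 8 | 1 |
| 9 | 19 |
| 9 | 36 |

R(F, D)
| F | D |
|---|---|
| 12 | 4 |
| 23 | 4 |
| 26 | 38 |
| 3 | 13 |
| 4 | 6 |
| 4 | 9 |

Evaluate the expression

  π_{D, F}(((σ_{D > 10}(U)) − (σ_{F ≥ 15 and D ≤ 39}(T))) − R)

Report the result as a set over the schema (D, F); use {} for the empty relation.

{(19, 9), (32, 25), (36, 9)}

Apply σ_{D > 10}; surviving tuples: {(22, 29), (25, 32), (25, 38), (9, 19), (9, 36)}
Apply σ_{F ≥ 15 and D ≤ 39}; surviving tuples: {(15, 17), (17, 11), (22, 29), (25, 38), (30, 9), (37, 23), (37, 6)}
Difference: {(22, 29), (25, 32), (25, 38), (9, 19), (9, 36)} with {(15, 17), (17, 11), (22, 29), (25, 38), (30, 9), (37, 23), (37, 6)} → {(25, 32), (9, 19), (9, 36)}
Difference: {(25, 32), (9, 19), (9, 36)} with {(12, 4), (23, 4), (26, 38), (3, 13), (4, 6), (4, 9)} → {(25, 32), (9, 19), (9, 36)}
π_{D, F} gives {(19, 9), (32, 25), (36, 9)}.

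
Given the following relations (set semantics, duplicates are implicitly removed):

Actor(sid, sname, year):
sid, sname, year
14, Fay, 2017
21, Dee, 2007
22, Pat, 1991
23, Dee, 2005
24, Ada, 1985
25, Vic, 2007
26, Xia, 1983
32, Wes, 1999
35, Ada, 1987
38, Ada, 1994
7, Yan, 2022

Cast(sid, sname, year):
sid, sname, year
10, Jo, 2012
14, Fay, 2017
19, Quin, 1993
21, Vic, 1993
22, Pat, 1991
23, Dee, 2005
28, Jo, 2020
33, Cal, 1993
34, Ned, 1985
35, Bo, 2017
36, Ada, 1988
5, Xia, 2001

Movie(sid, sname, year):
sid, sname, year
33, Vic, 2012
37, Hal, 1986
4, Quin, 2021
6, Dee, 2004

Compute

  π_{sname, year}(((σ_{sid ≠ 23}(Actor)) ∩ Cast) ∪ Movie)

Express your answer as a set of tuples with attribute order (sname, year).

Filtering on sid ≠ 23 leaves {(14, Fay, 2017), (21, Dee, 2007), (22, Pat, 1991), (24, Ada, 1985), (25, Vic, 2007), (26, Xia, 1983), (32, Wes, 1999), (35, Ada, 1987), (38, Ada, 1994), (7, Yan, 2022)}.
Taking the intersection: {(14, Fay, 2017), (22, Pat, 1991)}
Taking the union: {(14, Fay, 2017), (22, Pat, 1991), (33, Vic, 2012), (37, Hal, 1986), (4, Quin, 2021), (6, Dee, 2004)}
Keep only column(s) sname, year: {(Dee, 2004), (Fay, 2017), (Hal, 1986), (Pat, 1991), (Quin, 2021), (Vic, 2012)}

{(Dee, 2004), (Fay, 2017), (Hal, 1986), (Pat, 1991), (Quin, 2021), (Vic, 2012)}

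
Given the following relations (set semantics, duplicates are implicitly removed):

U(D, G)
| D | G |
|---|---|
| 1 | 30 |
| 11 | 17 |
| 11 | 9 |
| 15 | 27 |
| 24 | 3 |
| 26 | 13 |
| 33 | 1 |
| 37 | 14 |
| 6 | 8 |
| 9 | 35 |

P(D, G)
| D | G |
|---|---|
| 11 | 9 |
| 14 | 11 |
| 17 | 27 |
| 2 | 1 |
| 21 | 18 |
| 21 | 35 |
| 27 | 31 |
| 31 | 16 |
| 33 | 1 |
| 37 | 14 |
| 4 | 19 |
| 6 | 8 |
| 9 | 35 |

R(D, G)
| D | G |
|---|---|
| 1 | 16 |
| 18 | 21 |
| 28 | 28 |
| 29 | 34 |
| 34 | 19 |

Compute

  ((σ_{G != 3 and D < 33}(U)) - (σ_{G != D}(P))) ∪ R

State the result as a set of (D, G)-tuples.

Apply σ_{G != 3 and D < 33}; surviving tuples: {(1, 30), (11, 17), (11, 9), (15, 27), (26, 13), (6, 8), (9, 35)}
Apply σ_{G != D}; surviving tuples: {(11, 9), (14, 11), (17, 27), (2, 1), (21, 18), (21, 35), (27, 31), (31, 16), (33, 1), (37, 14), (4, 19), (6, 8), (9, 35)}
Difference: {(1, 30), (11, 17), (11, 9), (15, 27), (26, 13), (6, 8), (9, 35)} with {(11, 9), (14, 11), (17, 27), (2, 1), (21, 18), (21, 35), (27, 31), (31, 16), (33, 1), (37, 14), (4, 19), (6, 8), (9, 35)} → {(1, 30), (11, 17), (15, 27), (26, 13)}
Union: {(1, 30), (11, 17), (15, 27), (26, 13)} with {(1, 16), (18, 21), (28, 28), (29, 34), (34, 19)} → {(1, 16), (1, 30), (11, 17), (15, 27), (18, 21), (26, 13), (28, 28), (29, 34), (34, 19)}

{(1, 16), (1, 30), (11, 17), (15, 27), (18, 21), (26, 13), (28, 28), (29, 34), (34, 19)}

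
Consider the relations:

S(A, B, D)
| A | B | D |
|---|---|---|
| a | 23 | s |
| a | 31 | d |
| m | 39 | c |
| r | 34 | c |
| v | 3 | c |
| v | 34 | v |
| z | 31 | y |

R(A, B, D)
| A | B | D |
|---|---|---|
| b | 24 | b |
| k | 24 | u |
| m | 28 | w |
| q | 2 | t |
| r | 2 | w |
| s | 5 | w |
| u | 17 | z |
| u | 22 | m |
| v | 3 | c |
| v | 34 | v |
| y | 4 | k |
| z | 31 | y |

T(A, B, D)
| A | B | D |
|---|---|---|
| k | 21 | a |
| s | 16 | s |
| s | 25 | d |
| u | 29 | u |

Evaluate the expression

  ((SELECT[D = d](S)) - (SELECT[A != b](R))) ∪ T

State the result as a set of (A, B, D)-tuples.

σ[D = d]: keep tuples satisfying D = d → {(a, 31, d)}
σ[A != b]: keep tuples satisfying A != b → {(k, 24, u), (m, 28, w), (q, 2, t), (r, 2, w), (s, 5, w), (u, 17, z), (u, 22, m), (v, 3, c), (v, 34, v), (y, 4, k), (z, 31, y)}
Taking the difference: {(a, 31, d)}
Taking the union: {(a, 31, d), (k, 21, a), (s, 16, s), (s, 25, d), (u, 29, u)}

{(a, 31, d), (k, 21, a), (s, 16, s), (s, 25, d), (u, 29, u)}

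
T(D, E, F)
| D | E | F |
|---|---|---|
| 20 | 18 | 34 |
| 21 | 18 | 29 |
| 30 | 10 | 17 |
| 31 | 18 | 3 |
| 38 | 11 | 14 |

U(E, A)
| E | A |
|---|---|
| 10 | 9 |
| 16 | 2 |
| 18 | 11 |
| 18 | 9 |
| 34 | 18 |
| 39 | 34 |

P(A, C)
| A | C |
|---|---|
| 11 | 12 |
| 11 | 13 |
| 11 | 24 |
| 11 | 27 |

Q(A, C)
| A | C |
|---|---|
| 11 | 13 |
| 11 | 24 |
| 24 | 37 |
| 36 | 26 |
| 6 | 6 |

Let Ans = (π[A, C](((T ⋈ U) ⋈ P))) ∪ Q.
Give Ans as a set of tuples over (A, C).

{(11, 12), (11, 13), (11, 24), (11, 27), (24, 37), (36, 26), (6, 6)}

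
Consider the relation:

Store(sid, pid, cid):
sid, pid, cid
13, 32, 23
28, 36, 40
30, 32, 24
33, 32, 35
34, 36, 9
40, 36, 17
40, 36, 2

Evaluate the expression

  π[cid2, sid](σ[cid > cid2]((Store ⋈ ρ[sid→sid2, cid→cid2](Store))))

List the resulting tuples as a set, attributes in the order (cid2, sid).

{(17, 28), (2, 28), (2, 34), (2, 40), (23, 30), (23, 33), (24, 33), (9, 28), (9, 40)}

ρ[sid→sid2, cid→cid2]: schema becomes (sid2, pid, cid2); tuples unchanged.
Joining Store and ρ[sid→sid2, cid→cid2](Store) on pid yields {(13, 32, 23, 13, 23), (13, 32, 23, 30, 24), (13, 32, 23, 33, 35), (28, 36, 40, 28, 40), (28, 36, 40, 34, 9), (28, 36, 40, 40, 17), (28, 36, 40, 40, 2), (30, 32, 24, 13, 23), (30, 32, 24, 30, 24), (30, 32, 24, 33, 35), (33, 32, 35, 13, 23), (33, 32, 35, 30, 24), (33, 32, 35, 33, 35), (34, 36, 9, 28, 40), (34, 36, 9, 34, 9), (34, 36, 9, 40, 17), (34, 36, 9, 40, 2), (40, 36, 17, 28, 40), (40, 36, 17, 34, 9), (40, 36, 17, 40, 17), (40, 36, 17, 40, 2), (40, 36, 2, 28, 40), (40, 36, 2, 34, 9), (40, 36, 2, 40, 17), (40, 36, 2, 40, 2)}.
Selection cid > cid2: {(28, 36, 40, 34, 9), (28, 36, 40, 40, 17), (28, 36, 40, 40, 2), (30, 32, 24, 13, 23), (33, 32, 35, 13, 23), (33, 32, 35, 30, 24), (34, 36, 9, 40, 2), (40, 36, 17, 34, 9), (40, 36, 17, 40, 2)}
π[cid2, sid]: project onto (cid2, sid) → {(17, 28), (2, 28), (2, 34), (2, 40), (23, 30), (23, 33), (24, 33), (9, 28), (9, 40)}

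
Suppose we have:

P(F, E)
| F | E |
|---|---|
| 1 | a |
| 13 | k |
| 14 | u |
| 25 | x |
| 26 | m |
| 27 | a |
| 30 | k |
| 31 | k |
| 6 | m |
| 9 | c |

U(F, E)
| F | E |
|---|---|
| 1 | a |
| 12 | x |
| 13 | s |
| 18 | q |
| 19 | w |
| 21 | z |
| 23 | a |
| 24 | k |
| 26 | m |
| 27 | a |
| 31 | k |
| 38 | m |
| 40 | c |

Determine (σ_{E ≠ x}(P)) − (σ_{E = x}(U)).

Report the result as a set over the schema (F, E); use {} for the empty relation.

{(1, a), (13, k), (14, u), (26, m), (27, a), (30, k), (31, k), (6, m), (9, c)}

Apply σ_{E ≠ x}; surviving tuples: {(1, a), (13, k), (14, u), (26, m), (27, a), (30, k), (31, k), (6, m), (9, c)}
Apply σ_{E = x}; surviving tuples: {(12, x)}
Taking the difference: {(1, a), (13, k), (14, u), (26, m), (27, a), (30, k), (31, k), (6, m), (9, c)}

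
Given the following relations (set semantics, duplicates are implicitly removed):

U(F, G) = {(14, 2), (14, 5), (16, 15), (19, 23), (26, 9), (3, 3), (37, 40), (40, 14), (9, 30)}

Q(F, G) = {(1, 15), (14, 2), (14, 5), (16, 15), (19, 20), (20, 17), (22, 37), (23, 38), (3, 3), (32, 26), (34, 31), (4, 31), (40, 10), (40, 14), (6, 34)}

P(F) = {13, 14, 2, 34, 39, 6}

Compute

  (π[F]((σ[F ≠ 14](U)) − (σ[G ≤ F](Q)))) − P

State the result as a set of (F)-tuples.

{19, 26, 37, 9}

Selection F ≠ 14: {(16, 15), (19, 23), (26, 9), (3, 3), (37, 40), (40, 14), (9, 30)}
Selection G ≤ F: {(14, 2), (14, 5), (16, 15), (20, 17), (3, 3), (32, 26), (34, 31), (40, 10), (40, 14)}
Difference: {(16, 15), (19, 23), (26, 9), (3, 3), (37, 40), (40, 14), (9, 30)} with {(14, 2), (14, 5), (16, 15), (20, 17), (3, 3), (32, 26), (34, 31), (40, 10), (40, 14)} → {(19, 23), (26, 9), (37, 40), (9, 30)}
Projecting to F: {19, 26, 37, 9}
Difference: {19, 26, 37, 9} with {13, 14, 2, 34, 39, 6} → {19, 26, 37, 9}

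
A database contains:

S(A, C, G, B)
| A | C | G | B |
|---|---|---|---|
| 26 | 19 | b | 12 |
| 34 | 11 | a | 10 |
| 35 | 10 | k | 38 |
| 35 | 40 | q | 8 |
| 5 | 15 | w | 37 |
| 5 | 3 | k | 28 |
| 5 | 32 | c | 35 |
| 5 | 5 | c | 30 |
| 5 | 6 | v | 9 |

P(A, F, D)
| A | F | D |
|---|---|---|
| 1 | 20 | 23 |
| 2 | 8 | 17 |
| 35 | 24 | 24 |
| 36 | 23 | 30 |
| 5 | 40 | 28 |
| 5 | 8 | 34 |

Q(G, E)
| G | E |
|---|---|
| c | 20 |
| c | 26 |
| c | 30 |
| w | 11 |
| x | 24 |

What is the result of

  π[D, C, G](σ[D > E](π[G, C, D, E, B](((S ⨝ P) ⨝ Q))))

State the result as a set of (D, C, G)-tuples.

S ⋈ P (natural join on A): {(35, 10, k, 38, 24, 24), (35, 40, q, 8, 24, 24), (5, 15, w, 37, 40, 28), (5, 15, w, 37, 8, 34), (5, 3, k, 28, 40, 28), (5, 3, k, 28, 8, 34), (5, 32, c, 35, 40, 28), (5, 32, c, 35, 8, 34), (5, 5, c, 30, 40, 28), (5, 5, c, 30, 8, 34), (5, 6, v, 9, 40, 28), (5, 6, v, 9, 8, 34)}
(S ⨝ P) ⋈ Q (natural join on G): {(5, 15, w, 37, 40, 28, 11), (5, 15, w, 37, 8, 34, 11), (5, 32, c, 35, 40, 28, 20), (5, 32, c, 35, 40, 28, 26), (5, 32, c, 35, 40, 28, 30), (5, 32, c, 35, 8, 34, 20), (5, 32, c, 35, 8, 34, 26), (5, 32, c, 35, 8, 34, 30), (5, 5, c, 30, 40, 28, 20), (5, 5, c, 30, 40, 28, 26), (5, 5, c, 30, 40, 28, 30), (5, 5, c, 30, 8, 34, 20), (5, 5, c, 30, 8, 34, 26), (5, 5, c, 30, 8, 34, 30)}
π_{G, C, D, E, B} gives {(c, 32, 28, 20, 35), (c, 32, 28, 26, 35), (c, 32, 28, 30, 35), (c, 32, 34, 20, 35), (c, 32, 34, 26, 35), (c, 32, 34, 30, 35), (c, 5, 28, 20, 30), (c, 5, 28, 26, 30), (c, 5, 28, 30, 30), (c, 5, 34, 20, 30), (c, 5, 34, 26, 30), (c, 5, 34, 30, 30), (w, 15, 28, 11, 37), (w, 15, 34, 11, 37)}.
Apply σ_{D > E}; surviving tuples: {(c, 32, 28, 20, 35), (c, 32, 28, 26, 35), (c, 32, 34, 20, 35), (c, 32, 34, 26, 35), (c, 32, 34, 30, 35), (c, 5, 28, 20, 30), (c, 5, 28, 26, 30), (c, 5, 34, 20, 30), (c, 5, 34, 26, 30), (c, 5, 34, 30, 30), (w, 15, 28, 11, 37), (w, 15, 34, 11, 37)}
π_{D, C, G} gives {(28, 15, w), (28, 32, c), (28, 5, c), (34, 15, w), (34, 32, c), (34, 5, c)} (6 duplicate(s) eliminated).

{(28, 15, w), (28, 32, c), (28, 5, c), (34, 15, w), (34, 32, c), (34, 5, c)}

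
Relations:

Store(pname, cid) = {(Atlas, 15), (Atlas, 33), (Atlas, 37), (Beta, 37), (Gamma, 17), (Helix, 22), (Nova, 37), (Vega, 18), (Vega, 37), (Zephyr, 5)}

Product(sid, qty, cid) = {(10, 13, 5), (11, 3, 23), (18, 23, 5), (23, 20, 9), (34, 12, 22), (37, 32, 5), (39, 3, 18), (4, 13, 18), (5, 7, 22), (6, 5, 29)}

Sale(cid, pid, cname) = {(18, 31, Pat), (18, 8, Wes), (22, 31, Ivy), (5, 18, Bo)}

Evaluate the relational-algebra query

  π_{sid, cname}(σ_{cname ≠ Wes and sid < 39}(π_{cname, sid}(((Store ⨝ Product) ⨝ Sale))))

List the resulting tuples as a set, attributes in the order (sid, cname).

Store ⋈ Product (natural join on cid): {(Helix, 22, 34, 12), (Helix, 22, 5, 7), (Vega, 18, 39, 3), (Vega, 18, 4, 13), (Zephyr, 5, 10, 13), (Zephyr, 5, 18, 23), (Zephyr, 5, 37, 32)}
(Store ⨝ Product) ⋈ Sale (natural join on cid): {(Helix, 22, 34, 12, 31, Ivy), (Helix, 22, 5, 7, 31, Ivy), (Vega, 18, 39, 3, 31, Pat), (Vega, 18, 39, 3, 8, Wes), (Vega, 18, 4, 13, 31, Pat), (Vega, 18, 4, 13, 8, Wes), (Zephyr, 5, 10, 13, 18, Bo), (Zephyr, 5, 18, 23, 18, Bo), (Zephyr, 5, 37, 32, 18, Bo)}
Projecting to cname, sid: {(Bo, 10), (Bo, 18), (Bo, 37), (Ivy, 34), (Ivy, 5), (Pat, 39), (Pat, 4), (Wes, 39), (Wes, 4)}
Selection cname ≠ Wes and sid < 39: {(Bo, 10), (Bo, 18), (Bo, 37), (Ivy, 34), (Ivy, 5), (Pat, 4)}
Projecting to sid, cname: {(10, Bo), (18, Bo), (34, Ivy), (37, Bo), (4, Pat), (5, Ivy)}

{(10, Bo), (18, Bo), (34, Ivy), (37, Bo), (4, Pat), (5, Ivy)}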